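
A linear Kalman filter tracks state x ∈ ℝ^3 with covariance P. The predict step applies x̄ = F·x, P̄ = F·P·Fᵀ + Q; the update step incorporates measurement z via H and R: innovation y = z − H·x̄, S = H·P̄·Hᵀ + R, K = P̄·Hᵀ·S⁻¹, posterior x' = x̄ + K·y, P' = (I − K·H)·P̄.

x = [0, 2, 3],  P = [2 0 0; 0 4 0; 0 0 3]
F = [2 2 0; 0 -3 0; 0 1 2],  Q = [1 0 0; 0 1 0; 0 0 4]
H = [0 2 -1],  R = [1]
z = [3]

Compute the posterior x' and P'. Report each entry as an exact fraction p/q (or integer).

x̄ = F·x = [4, -6, 8]
P̄ = F·P·Fᵀ + Q = [25 -24 8; -24 37 -12; 8 -12 20]
y = z − H·x̄ = [23]
S = H·P̄·Hᵀ + R = [217]
K = P̄·Hᵀ·S⁻¹ = [-8/31; 86/217; -44/217]
x' = x̄ + K·y = [-60/31, 676/217, 724/217]
P' = (I − K·H)·P̄ = [327/31 -56/31 -104/31; -56/31 633/217 1180/217; -104/31 1180/217 2404/217]

x' = [-60/31, 676/217, 724/217]
P' = [327/31 -56/31 -104/31; -56/31 633/217 1180/217; -104/31 1180/217 2404/217]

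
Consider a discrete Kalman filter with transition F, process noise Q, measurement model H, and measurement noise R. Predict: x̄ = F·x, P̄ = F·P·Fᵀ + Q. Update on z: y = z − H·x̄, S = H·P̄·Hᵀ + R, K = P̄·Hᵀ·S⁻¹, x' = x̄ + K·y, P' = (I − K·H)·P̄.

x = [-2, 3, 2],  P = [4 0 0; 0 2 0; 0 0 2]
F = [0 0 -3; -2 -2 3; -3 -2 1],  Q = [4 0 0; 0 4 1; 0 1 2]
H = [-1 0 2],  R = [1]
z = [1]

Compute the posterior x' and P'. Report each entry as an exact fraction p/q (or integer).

x̄ = F·x = [-6, 4, 2]
P̄ = F·P·Fᵀ + Q = [22 -18 -6; -18 46 39; -6 39 48]
y = z − H·x̄ = [-9]
S = H·P̄·Hᵀ + R = [239]
K = P̄·Hᵀ·S⁻¹ = [-34/239; 96/239; 102/239]
x' = x̄ + K·y = [-1128/239, 92/239, -440/239]
P' = (I − K·H)·P̄ = [4102/239 -1038/239 2034/239; -1038/239 1778/239 -471/239; 2034/239 -471/239 1068/239]

x' = [-1128/239, 92/239, -440/239]
P' = [4102/239 -1038/239 2034/239; -1038/239 1778/239 -471/239; 2034/239 -471/239 1068/239]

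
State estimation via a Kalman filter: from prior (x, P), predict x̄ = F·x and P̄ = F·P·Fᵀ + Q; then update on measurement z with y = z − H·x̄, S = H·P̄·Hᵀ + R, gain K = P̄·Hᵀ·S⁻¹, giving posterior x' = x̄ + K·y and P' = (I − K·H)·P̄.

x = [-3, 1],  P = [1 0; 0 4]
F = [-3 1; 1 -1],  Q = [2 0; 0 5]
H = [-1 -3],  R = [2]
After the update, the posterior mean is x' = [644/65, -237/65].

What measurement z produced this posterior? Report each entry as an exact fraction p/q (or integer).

z = [1]

x̄ = F·x = [10, -4]
P̄ = F·P·Fᵀ + Q = [15 -7; -7 10]
S = H·P̄·Hᵀ + R = [65]
K = P̄·Hᵀ·S⁻¹ = [6/65; -23/65]
x' − x̄ = [-6/65, 23/65] = K·y
y = (KᵀK)⁻¹·Kᵀ·(x' − x̄) = [-1]
z = y + H·x̄ = [-1] + [2] = [1]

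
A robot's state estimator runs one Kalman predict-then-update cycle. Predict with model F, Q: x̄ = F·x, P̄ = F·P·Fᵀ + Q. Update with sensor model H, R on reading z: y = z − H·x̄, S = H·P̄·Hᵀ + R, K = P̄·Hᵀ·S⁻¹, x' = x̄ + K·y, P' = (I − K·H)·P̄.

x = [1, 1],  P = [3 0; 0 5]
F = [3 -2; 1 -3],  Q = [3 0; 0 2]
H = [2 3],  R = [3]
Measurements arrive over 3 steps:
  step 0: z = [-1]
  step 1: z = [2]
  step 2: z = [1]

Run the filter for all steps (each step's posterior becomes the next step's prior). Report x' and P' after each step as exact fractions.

step 0: x̄ = F·x = [1, -2]
step 0: P̄ = F·P·Fᵀ + Q = [50 39; 39 50]
step 0: y = z − H·x̄ = [3]
step 0: S = H·P̄·Hᵀ + R = [1121]
step 0: K = P̄·Hᵀ·S⁻¹ = [217/1121; 12/59]
step 0: x' = x̄ + K·y = [1772/1121, -82/59]
step 0: P' = (I − K·H)·P̄ = [8961/1121 -303/59; -303/59 214/59]
step 1: x̄ = F·x = [8432/1121, 6446/1121]
step 1: P̄ = F·P·Fᵀ + Q = [169360/1121 114606/1121; 114606/1121 82339/1121]
step 1: y = z − H·x̄ = [-33960/1121]
step 1: S = H·P̄·Hᵀ + R = [2797126/1121]
step 1: K = P̄·Hᵀ·S⁻¹ = [341269/1398563; 476229/2797126]
step 1: x' = x̄ + K·y = [181256/1398563, 828518/1398563]
step 1: P' = (I − K·H)·P̄ = [3507198/1398563 -1996863/1398563; -1996863/1398563 3138713/2797126]
step 2: x̄ = F·x = [-1113268/1398563, -2304298/1398563]
step 2: P̄ = F·P·Fᵀ + Q = [66000253/1398563 41903226/1398563; 41903226/1398563 64819421/2797126]
step 2: y = z − H·x̄ = [10537993/1398563]
step 2: S = H·P̄·Hᵀ + R = [2125445615/2797126]
step 2: K = P̄·Hᵀ·S⁻¹ = [515420368/2125445615; 362071167/2125445615]
step 2: x' = x̄ + K·y = [2191753708/2125445615, -773763253/2125445615]
step 2: P' = (I − K·H)·P̄ = [5327518641/2125445615 -3036258726/2125445615; -3036258726/2125445615 2386243651/2125445615]

step 0: x' = [1772/1121, -82/59], P' = [8961/1121 -303/59; -303/59 214/59]
step 1: x' = [181256/1398563, 828518/1398563], P' = [3507198/1398563 -1996863/1398563; -1996863/1398563 3138713/2797126]
step 2: x' = [2191753708/2125445615, -773763253/2125445615], P' = [5327518641/2125445615 -3036258726/2125445615; -3036258726/2125445615 2386243651/2125445615]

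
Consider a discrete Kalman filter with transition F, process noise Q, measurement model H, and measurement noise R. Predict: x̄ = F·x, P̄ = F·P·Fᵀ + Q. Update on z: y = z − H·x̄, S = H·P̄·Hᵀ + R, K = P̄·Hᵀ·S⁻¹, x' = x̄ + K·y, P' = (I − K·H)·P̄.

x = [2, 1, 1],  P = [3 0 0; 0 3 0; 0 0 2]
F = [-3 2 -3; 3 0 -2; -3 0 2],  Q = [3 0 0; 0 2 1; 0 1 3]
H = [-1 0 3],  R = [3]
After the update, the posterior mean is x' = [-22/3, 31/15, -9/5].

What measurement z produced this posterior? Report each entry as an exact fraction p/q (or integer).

x̄ = F·x = [-7, 4, -4]
P̄ = F·P·Fᵀ + Q = [60 -15 15; -15 37 -34; 15 -34 38]
S = H·P̄·Hᵀ + R = [315]
K = P̄·Hᵀ·S⁻¹ = [-1/21; -29/105; 11/35]
x' − x̄ = [-1/3, -29/15, 11/5] = K·y
y = (KᵀK)⁻¹·Kᵀ·(x' − x̄) = [7]
z = y + H·x̄ = [7] + [-5] = [2]

z = [2]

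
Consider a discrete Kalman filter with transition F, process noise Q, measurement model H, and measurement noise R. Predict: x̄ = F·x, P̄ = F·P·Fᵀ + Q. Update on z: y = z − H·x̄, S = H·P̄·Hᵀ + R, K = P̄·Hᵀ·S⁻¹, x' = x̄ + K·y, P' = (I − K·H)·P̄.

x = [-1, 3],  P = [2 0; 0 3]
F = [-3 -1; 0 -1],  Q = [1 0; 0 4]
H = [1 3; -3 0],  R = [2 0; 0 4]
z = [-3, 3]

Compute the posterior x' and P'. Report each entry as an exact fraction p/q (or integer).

x̄ = F·x = [0, -3]
P̄ = F·P·Fᵀ + Q = [22 3; 3 7]
y = z − H·x̄ = [6, 3]
S = H·P̄·Hᵀ + R = [105 -93; -93 202]
K = P̄·Hᵀ·S⁻¹ = [124/12561 -1349/4187; 1337/4187 429/4187]
x' = x̄ + K·y = [-3799/4187, -3252/4187]
P' = (I − K·H)·P̄ = [5396/12561 -572/4187; -572/4187 1082/4187]

x' = [-3799/4187, -3252/4187]
P' = [5396/12561 -572/4187; -572/4187 1082/4187]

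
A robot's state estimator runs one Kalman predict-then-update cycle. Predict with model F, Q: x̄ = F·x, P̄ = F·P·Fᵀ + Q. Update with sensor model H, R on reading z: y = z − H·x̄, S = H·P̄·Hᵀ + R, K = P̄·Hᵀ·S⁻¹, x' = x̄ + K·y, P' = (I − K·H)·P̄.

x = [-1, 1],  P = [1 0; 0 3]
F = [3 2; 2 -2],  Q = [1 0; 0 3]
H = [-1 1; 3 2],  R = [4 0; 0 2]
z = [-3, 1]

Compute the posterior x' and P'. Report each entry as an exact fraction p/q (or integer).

x̄ = F·x = [-1, -4]
P̄ = F·P·Fᵀ + Q = [22 -6; -6 19]
y = z − H·x̄ = [0, 12]
S = H·P̄·Hᵀ + R = [57 -34; -34 204]
K = P̄·Hᵀ·S⁻¹ = [-57/154 1063/5236; 85/154 995/5236]
x' = x̄ + K·y = [1880/1309, -2251/1309]
P' = (I − K·H)·P̄ = [1763/2618 -2113/2618; -2113/2618 3667/2618]

x' = [1880/1309, -2251/1309]
P' = [1763/2618 -2113/2618; -2113/2618 3667/2618]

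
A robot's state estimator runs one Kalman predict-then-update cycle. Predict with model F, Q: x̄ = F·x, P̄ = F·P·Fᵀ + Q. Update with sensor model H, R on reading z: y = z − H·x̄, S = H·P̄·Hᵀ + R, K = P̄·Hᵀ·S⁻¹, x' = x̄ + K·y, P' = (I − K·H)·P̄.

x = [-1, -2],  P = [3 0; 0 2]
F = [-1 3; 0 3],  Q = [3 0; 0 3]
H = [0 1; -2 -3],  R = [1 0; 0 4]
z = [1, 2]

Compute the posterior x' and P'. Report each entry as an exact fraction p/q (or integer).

x' = [-227/187, 348/1309]
P' = [348/187 -144/187; -144/187 804/1309]

x̄ = F·x = [-5, -6]
P̄ = F·P·Fᵀ + Q = [24 18; 18 21]
y = z − H·x̄ = [7, -26]
S = H·P̄·Hᵀ + R = [22 -99; -99 505]
K = P̄·Hᵀ·S⁻¹ = [-144/187 -6/17; 804/1309 -9/119]
x' = x̄ + K·y = [-227/187, 348/1309]
P' = (I − K·H)·P̄ = [348/187 -144/187; -144/187 804/1309]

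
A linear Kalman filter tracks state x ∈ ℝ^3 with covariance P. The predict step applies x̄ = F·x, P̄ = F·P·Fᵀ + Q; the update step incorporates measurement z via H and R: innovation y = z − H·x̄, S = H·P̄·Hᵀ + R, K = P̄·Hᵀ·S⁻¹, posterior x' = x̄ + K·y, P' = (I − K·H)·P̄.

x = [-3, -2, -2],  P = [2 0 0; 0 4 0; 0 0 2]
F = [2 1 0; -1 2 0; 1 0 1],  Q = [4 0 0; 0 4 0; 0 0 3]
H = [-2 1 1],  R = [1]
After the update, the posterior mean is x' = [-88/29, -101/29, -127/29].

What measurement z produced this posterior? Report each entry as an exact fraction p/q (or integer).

x̄ = F·x = [-8, -1, -5]
P̄ = F·P·Fᵀ + Q = [16 4 4; 4 22 -2; 4 -2 7]
S = H·P̄·Hᵀ + R = [58]
K = P̄·Hᵀ·S⁻¹ = [-12/29; 6/29; -3/58]
x' − x̄ = [144/29, -72/29, 18/29] = K·y
y = (KᵀK)⁻¹·Kᵀ·(x' − x̄) = [-12]
z = y + H·x̄ = [-12] + [10] = [-2]

z = [-2]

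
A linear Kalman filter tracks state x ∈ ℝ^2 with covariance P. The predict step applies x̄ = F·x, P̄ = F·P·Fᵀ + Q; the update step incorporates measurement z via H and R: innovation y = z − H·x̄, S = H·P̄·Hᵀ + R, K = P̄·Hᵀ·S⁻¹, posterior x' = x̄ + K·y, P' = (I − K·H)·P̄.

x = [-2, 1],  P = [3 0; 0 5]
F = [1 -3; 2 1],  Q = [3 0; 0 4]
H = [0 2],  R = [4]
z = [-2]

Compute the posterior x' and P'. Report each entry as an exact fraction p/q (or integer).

x' = [-64/11, -12/11]
P' = [1041/22 -9/22; -9/22 21/22]

x̄ = F·x = [-5, -3]
P̄ = F·P·Fᵀ + Q = [51 -9; -9 21]
y = z − H·x̄ = [4]
S = H·P̄·Hᵀ + R = [88]
K = P̄·Hᵀ·S⁻¹ = [-9/44; 21/44]
x' = x̄ + K·y = [-64/11, -12/11]
P' = (I − K·H)·P̄ = [1041/22 -9/22; -9/22 21/22]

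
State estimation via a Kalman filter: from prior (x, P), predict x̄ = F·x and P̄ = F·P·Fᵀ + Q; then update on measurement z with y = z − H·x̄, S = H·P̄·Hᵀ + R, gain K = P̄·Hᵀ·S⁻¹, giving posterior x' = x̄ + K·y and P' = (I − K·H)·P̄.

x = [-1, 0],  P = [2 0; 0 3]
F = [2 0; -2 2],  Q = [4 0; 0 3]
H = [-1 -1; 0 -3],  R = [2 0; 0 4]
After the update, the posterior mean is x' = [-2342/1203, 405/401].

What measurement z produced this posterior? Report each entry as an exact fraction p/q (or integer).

x̄ = F·x = [-2, 2]
P̄ = F·P·Fᵀ + Q = [12 -8; -8 23]
S = H·P̄·Hᵀ + R = [21 45; 45 211]
K = P̄·Hᵀ·S⁻¹ = [-962/1203 114/401; -10/401 -129/401]
x' − x̄ = [64/1203, -397/401] = K·y
y = (KᵀK)⁻¹·Kᵀ·(x' − x̄) = [1, 3]
z = y + H·x̄ = [1, 3] + [0, -6] = [1, -3]

z = [1, -3]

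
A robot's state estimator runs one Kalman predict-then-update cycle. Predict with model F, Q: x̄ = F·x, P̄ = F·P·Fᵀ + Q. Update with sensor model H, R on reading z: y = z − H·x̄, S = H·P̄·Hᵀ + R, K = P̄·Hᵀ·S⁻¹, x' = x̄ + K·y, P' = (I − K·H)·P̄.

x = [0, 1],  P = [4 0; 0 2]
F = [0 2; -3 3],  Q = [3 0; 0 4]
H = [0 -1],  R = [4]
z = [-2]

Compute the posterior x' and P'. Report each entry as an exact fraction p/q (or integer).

x̄ = F·x = [2, 3]
P̄ = F·P·Fᵀ + Q = [11 12; 12 58]
y = z − H·x̄ = [1]
S = H·P̄·Hᵀ + R = [62]
K = P̄·Hᵀ·S⁻¹ = [-6/31; -29/31]
x' = x̄ + K·y = [56/31, 64/31]
P' = (I − K·H)·P̄ = [269/31 24/31; 24/31 116/31]

x' = [56/31, 64/31]
P' = [269/31 24/31; 24/31 116/31]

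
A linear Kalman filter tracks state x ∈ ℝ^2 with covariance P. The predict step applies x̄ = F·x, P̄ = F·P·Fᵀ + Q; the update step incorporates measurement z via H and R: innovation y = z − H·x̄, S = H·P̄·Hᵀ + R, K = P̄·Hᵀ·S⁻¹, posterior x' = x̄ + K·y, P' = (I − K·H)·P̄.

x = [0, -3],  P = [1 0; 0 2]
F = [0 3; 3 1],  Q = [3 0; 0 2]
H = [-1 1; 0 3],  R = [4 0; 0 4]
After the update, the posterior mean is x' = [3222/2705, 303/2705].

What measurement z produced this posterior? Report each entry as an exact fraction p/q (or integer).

z = [-3, 1]

x̄ = F·x = [-9, -3]
P̄ = F·P·Fᵀ + Q = [21 6; 6 13]
S = H·P̄·Hᵀ + R = [26 21; 21 121]
K = P̄·Hᵀ·S⁻¹ = [-2193/2705 783/2705; 28/2705 867/2705]
x' − x̄ = [27567/2705, 8418/2705] = K·y
y = (KᵀK)⁻¹·Kᵀ·(x' − x̄) = [-9, 10]
z = y + H·x̄ = [-9, 10] + [6, -9] = [-3, 1]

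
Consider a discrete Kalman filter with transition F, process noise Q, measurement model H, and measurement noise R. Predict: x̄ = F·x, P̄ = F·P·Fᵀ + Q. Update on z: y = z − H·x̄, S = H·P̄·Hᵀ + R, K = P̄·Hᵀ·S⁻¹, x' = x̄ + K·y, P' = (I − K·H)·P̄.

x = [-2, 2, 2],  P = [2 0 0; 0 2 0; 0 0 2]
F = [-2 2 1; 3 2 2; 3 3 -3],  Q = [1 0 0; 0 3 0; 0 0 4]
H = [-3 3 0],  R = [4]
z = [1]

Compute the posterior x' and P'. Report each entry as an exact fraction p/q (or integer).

x' = [3655/508, 3791/508, -312/127]
P' = [6403/508 6327/508 264/127; 6327/508 6475/508 288/127; 264/127 288/127 6070/127]

x̄ = F·x = [10, 2, -6]
P̄ = F·P·Fᵀ + Q = [19 0 -6; 0 37 18; -6 18 58]
y = z − H·x̄ = [25]
S = H·P̄·Hᵀ + R = [508]
K = P̄·Hᵀ·S⁻¹ = [-57/508; 111/508; 18/127]
x' = x̄ + K·y = [3655/508, 3791/508, -312/127]
P' = (I − K·H)·P̄ = [6403/508 6327/508 264/127; 6327/508 6475/508 288/127; 264/127 288/127 6070/127]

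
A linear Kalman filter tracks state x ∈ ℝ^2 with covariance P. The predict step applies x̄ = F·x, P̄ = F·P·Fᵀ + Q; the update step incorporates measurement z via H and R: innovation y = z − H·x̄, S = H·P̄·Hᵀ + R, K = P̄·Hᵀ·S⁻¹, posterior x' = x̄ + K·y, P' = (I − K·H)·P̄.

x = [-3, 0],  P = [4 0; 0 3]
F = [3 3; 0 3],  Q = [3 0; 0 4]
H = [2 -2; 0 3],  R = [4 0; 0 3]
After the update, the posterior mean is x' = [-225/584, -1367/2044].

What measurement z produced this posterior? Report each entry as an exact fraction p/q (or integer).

z = [1, -2]

x̄ = F·x = [-9, 0]
P̄ = F·P·Fᵀ + Q = [66 27; 27 31]
S = H·P̄·Hᵀ + R = [176 -24; -24 282]
K = P̄·Hᵀ·S⁻¹ = [285/584 24/73; -1/2044 337/1022]
x' − x̄ = [5031/584, -1367/2044] = K·y
y = (KᵀK)⁻¹·Kᵀ·(x' − x̄) = [19, -2]
z = y + H·x̄ = [19, -2] + [-18, 0] = [1, -2]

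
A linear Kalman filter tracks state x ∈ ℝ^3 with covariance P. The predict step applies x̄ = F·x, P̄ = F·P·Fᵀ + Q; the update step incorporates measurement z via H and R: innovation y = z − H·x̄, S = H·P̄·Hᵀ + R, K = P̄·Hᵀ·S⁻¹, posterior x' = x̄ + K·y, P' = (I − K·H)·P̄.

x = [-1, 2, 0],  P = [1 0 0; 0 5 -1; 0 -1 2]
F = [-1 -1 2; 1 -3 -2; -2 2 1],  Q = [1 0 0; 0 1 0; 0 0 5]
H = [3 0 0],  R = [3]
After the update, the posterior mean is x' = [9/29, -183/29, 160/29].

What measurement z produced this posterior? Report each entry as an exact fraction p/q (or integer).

x̄ = F·x = [-1, -7, 6]
P̄ = F·P·Fᵀ + Q = [19 10 -7; 10 43 -29; -7 -29 27]
S = H·P̄·Hᵀ + R = [174]
K = P̄·Hᵀ·S⁻¹ = [19/58; 5/29; -7/58]
x' − x̄ = [38/29, 20/29, -14/29] = K·y
y = (KᵀK)⁻¹·Kᵀ·(x' − x̄) = [4]
z = y + H·x̄ = [4] + [-3] = [1]

z = [1]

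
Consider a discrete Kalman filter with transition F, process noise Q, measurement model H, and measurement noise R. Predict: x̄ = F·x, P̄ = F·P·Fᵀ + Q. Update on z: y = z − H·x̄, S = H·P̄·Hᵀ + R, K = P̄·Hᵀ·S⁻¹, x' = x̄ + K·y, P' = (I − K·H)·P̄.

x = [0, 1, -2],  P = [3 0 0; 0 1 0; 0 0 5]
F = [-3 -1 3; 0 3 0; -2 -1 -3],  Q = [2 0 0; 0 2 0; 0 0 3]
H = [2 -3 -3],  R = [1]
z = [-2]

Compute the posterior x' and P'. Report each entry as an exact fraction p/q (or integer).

x̄ = F·x = [-7, 3, 5]
P̄ = F·P·Fᵀ + Q = [75 -3 -26; -3 11 -3; -26 -3 61]
y = z − H·x̄ = [36]
S = H·P̄·Hᵀ + R = [1243]
K = P̄·Hᵀ·S⁻¹ = [237/1243; -30/1243; -2/11]
x' = x̄ + K·y = [-169/1243, 2649/1243, -17/11]
P' = (I − K·H)·P̄ = [37056/1243 3381/1243 188/11; 3381/1243 12773/1243 -93/11; 188/11 -93/11 219/11]

x' = [-169/1243, 2649/1243, -17/11]
P' = [37056/1243 3381/1243 188/11; 3381/1243 12773/1243 -93/11; 188/11 -93/11 219/11]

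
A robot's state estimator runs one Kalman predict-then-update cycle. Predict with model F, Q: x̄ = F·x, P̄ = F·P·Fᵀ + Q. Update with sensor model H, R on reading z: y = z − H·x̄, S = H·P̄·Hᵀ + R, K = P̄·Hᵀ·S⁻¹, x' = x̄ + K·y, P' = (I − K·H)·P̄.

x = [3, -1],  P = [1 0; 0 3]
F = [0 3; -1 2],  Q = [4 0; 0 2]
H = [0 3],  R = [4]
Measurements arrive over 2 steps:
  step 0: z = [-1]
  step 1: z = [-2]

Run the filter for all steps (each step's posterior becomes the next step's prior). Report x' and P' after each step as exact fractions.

step 0: x̄ = F·x = [-3, -5]
step 0: P̄ = F·P·Fᵀ + Q = [31 18; 18 15]
step 0: y = z − H·x̄ = [14]
step 0: S = H·P̄·Hᵀ + R = [139]
step 0: K = P̄·Hᵀ·S⁻¹ = [54/139; 45/139]
step 0: x' = x̄ + K·y = [339/139, -65/139]
step 0: P' = (I − K·H)·P̄ = [1393/139 72/139; 72/139 60/139]
step 1: x̄ = F·x = [-195/139, -469/139]
step 1: P̄ = F·P·Fᵀ + Q = [1096/139 144/139; 144/139 1623/139]
step 1: y = z − H·x̄ = [1129/139]
step 1: S = H·P̄·Hᵀ + R = [15163/139]
step 1: K = P̄·Hᵀ·S⁻¹ = [432/15163; 4869/15163]
step 1: x' = x̄ + K·y = [-17763/15163, -11614/15163]
step 1: P' = (I − K·H)·P̄ = [118216/15163 576/15163; 576/15163 6492/15163]

step 0: x' = [339/139, -65/139], P' = [1393/139 72/139; 72/139 60/139]
step 1: x' = [-17763/15163, -11614/15163], P' = [118216/15163 576/15163; 576/15163 6492/15163]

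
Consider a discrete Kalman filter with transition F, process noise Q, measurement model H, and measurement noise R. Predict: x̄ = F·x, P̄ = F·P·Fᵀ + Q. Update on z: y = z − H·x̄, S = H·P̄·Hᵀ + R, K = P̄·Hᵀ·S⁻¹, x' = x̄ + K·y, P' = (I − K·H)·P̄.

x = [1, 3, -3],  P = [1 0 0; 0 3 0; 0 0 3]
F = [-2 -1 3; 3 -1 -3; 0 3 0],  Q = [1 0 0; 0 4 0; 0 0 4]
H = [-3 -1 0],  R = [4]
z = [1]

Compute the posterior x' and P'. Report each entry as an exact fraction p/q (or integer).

x' = [-74/91, 67/91, 243/91]
P' = [745/182 -1935/182 531/91; -1935/182 5617/182 -1665/91; 531/91 -1665/91 2173/91]

x̄ = F·x = [-14, 9, 9]
P̄ = F·P·Fᵀ + Q = [35 -30 -9; -30 43 -9; -9 -9 31]
y = z − H·x̄ = [-32]
S = H·P̄·Hᵀ + R = [182]
K = P̄·Hᵀ·S⁻¹ = [-75/182; 47/182; 18/91]
x' = x̄ + K·y = [-74/91, 67/91, 243/91]
P' = (I − K·H)·P̄ = [745/182 -1935/182 531/91; -1935/182 5617/182 -1665/91; 531/91 -1665/91 2173/91]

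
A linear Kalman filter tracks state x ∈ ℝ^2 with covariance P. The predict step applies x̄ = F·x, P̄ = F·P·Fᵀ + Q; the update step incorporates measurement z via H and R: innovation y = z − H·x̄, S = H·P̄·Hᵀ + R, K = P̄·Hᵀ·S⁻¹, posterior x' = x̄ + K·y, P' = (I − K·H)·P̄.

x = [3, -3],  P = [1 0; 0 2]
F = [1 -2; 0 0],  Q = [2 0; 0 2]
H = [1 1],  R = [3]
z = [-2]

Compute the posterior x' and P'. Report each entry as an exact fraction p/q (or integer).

x̄ = F·x = [9, 0]
P̄ = F·P·Fᵀ + Q = [11 0; 0 2]
y = z − H·x̄ = [-11]
S = H·P̄·Hᵀ + R = [16]
K = P̄·Hᵀ·S⁻¹ = [11/16; 1/8]
x' = x̄ + K·y = [23/16, -11/8]
P' = (I − K·H)·P̄ = [55/16 -11/8; -11/8 7/4]

x' = [23/16, -11/8]
P' = [55/16 -11/8; -11/8 7/4]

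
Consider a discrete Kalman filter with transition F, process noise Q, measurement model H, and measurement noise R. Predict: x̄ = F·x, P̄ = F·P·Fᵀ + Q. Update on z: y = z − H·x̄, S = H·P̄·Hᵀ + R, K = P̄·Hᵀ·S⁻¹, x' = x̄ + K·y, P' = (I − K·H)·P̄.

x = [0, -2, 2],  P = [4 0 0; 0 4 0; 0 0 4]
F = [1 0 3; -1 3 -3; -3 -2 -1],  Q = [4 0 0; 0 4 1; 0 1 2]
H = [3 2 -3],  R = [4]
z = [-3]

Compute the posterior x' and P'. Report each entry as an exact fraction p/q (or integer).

x' = [1368/197, -4617/394, 28/197]
P' = [18316/591 -25934/591 944/591; -25934/591 93191/1182 5105/591; 944/591 5105/591 4510/591]

x̄ = F·x = [6, -12, 2]
P̄ = F·P·Fᵀ + Q = [44 -40 -24; -40 80 1; -24 1 58]
y = z − H·x̄ = [9]
S = H·P̄·Hᵀ + R = [1182]
K = P̄·Hᵀ·S⁻¹ = [62/591; 37/1182; -122/591]
x' = x̄ + K·y = [1368/197, -4617/394, 28/197]
P' = (I − K·H)·P̄ = [18316/591 -25934/591 944/591; -25934/591 93191/1182 5105/591; 944/591 5105/591 4510/591]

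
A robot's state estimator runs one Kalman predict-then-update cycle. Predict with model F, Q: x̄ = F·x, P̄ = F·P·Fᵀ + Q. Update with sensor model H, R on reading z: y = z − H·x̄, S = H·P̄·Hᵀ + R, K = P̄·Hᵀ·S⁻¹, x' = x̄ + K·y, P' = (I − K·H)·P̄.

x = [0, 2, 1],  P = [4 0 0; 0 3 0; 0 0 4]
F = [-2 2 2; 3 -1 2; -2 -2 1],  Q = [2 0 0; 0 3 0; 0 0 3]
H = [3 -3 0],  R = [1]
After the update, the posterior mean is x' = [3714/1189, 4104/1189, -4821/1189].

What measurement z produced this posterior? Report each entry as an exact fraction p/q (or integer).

z = [-1]

x̄ = F·x = [6, 0, -3]
P̄ = F·P·Fᵀ + Q = [46 -14 12; -14 58 -10; 12 -10 35]
S = H·P̄·Hᵀ + R = [1189]
K = P̄·Hᵀ·S⁻¹ = [180/1189; -216/1189; 66/1189]
x' − x̄ = [-3420/1189, 4104/1189, -1254/1189] = K·y
y = (KᵀK)⁻¹·Kᵀ·(x' − x̄) = [-19]
z = y + H·x̄ = [-19] + [18] = [-1]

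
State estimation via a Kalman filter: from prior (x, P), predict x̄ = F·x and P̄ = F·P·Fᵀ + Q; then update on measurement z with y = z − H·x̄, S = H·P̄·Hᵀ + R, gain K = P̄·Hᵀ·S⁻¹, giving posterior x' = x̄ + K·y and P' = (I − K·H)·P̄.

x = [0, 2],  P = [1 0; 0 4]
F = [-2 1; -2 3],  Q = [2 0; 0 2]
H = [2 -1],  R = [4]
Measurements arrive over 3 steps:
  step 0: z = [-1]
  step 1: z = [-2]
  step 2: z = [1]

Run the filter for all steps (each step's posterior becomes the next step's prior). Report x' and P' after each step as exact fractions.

step 0: x̄ = F·x = [2, 6]
step 0: P̄ = F·P·Fᵀ + Q = [10 16; 16 42]
step 0: y = z − H·x̄ = [1]
step 0: S = H·P̄·Hᵀ + R = [22]
step 0: K = P̄·Hᵀ·S⁻¹ = [2/11; -5/11]
step 0: x' = x̄ + K·y = [24/11, 61/11]
step 0: P' = (I − K·H)·P̄ = [102/11 196/11; 196/11 412/11]
step 1: x̄ = F·x = [13/11, 135/11]
step 1: P̄ = F·P·Fᵀ + Q = [58/11 76/11; 76/11 1786/11]
step 1: y = z − H·x̄ = [87/11]
step 1: S = H·P̄·Hᵀ + R = [1758/11]
step 1: K = P̄·Hᵀ·S⁻¹ = [20/879; -817/879]
step 1: x' = x̄ + K·y = [399/293, 1442/293]
step 1: P' = (I − K·H)·P̄ = [4562/879 9044/879; 9044/879 21356/879]
step 2: x̄ = F·x = [644/293, 3528/293]
step 2: P̄ = F·P·Fᵀ + Q = [5186/879 9964/879; 9964/879 103682/879]
step 2: y = z − H·x̄ = [2533/293]
step 2: S = H·P̄·Hᵀ + R = [29362/293]
step 2: K = P̄·Hᵀ·S⁻¹ = [68/14681; -13959/14681]
step 2: x' = x̄ + K·y = [32856/14681, 56097/14681]
step 2: P' = (I − K·H)·P̄ = [259754/44043 518692/44043; 518692/44043 1204892/44043]

step 0: x' = [24/11, 61/11], P' = [102/11 196/11; 196/11 412/11]
step 1: x' = [399/293, 1442/293], P' = [4562/879 9044/879; 9044/879 21356/879]
step 2: x' = [32856/14681, 56097/14681], P' = [259754/44043 518692/44043; 518692/44043 1204892/44043]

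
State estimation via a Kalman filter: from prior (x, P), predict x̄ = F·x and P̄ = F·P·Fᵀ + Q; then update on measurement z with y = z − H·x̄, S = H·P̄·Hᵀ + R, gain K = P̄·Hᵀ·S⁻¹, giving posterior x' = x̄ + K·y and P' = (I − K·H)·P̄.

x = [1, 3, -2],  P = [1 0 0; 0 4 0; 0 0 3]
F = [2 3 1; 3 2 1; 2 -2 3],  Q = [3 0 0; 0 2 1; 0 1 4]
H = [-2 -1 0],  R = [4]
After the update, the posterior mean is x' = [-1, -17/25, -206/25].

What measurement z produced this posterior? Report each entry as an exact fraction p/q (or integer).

x̄ = F·x = [9, 7, -10]
P̄ = F·P·Fᵀ + Q = [46 33 -11; 33 30 0; -11 0 51]
S = H·P̄·Hᵀ + R = [350]
K = P̄·Hᵀ·S⁻¹ = [-5/14; -48/175; 11/175]
x' − x̄ = [-10, -192/25, 44/25] = K·y
y = (KᵀK)⁻¹·Kᵀ·(x' − x̄) = [28]
z = y + H·x̄ = [28] + [-25] = [3]

z = [3]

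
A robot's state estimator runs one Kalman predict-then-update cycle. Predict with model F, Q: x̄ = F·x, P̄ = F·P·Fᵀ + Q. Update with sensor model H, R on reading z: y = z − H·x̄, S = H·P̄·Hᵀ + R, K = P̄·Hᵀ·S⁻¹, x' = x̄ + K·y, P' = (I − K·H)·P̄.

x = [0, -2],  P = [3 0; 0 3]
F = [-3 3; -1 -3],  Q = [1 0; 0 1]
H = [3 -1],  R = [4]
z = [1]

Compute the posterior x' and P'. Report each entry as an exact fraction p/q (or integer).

x̄ = F·x = [-6, 6]
P̄ = F·P·Fᵀ + Q = [55 -18; -18 31]
y = z − H·x̄ = [25]
S = H·P̄·Hᵀ + R = [638]
K = P̄·Hᵀ·S⁻¹ = [183/638; -85/638]
x' = x̄ + K·y = [747/638, 1703/638]
P' = (I − K·H)·P̄ = [1601/638 4071/638; 4071/638 12553/638]

x' = [747/638, 1703/638]
P' = [1601/638 4071/638; 4071/638 12553/638]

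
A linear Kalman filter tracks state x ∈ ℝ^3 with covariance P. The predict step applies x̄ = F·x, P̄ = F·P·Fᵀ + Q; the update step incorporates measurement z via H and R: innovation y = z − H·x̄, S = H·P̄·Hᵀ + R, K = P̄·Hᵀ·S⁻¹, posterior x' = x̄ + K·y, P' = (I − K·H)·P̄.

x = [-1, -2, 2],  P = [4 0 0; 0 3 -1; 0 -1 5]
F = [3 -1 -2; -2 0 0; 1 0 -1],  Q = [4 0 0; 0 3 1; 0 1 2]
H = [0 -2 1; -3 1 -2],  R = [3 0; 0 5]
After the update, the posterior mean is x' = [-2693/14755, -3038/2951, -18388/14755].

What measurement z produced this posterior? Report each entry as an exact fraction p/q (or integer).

z = [1, 2]

x̄ = F·x = [-5, 2, -3]
P̄ = F·P·Fᵀ + Q = [59 -24 21; -24 19 -7; 21 -7 11]
S = H·P̄·Hᵀ + R = [118 -302; -302 1023]
K = P̄·Hᵀ·S⁻¹ = [-2799/29510 -3918/14755; -2865/5902 -120/2951; -2209/29510 -1653/14755]
x' − x̄ = [71082/14755, -8940/2951, 25877/14755] = K·y
y = (KᵀK)⁻¹·Kᵀ·(x' − x̄) = [8, -21]
z = y + H·x̄ = [8, -21] + [-7, 23] = [1, 2]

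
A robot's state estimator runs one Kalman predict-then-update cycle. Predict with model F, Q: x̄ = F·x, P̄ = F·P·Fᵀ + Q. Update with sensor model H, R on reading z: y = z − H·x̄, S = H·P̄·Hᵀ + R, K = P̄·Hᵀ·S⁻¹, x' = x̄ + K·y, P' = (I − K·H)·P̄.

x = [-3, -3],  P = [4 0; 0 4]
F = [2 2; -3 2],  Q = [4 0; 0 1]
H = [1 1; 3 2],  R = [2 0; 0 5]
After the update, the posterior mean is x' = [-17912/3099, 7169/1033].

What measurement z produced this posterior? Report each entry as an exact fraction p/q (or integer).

x̄ = F·x = [-12, 3]
P̄ = F·P·Fᵀ + Q = [36 -8; -8 53]
S = H·P̄·Hᵀ + R = [75 174; 174 445]
K = P̄·Hᵀ·S⁻¹ = [-3548/3099 676/1033; 1919/1033 -560/1033]
x' − x̄ = [19276/3099, 4070/1033] = K·y
y = (KᵀK)⁻¹·Kᵀ·(x' − x̄) = [10, 27]
z = y + H·x̄ = [10, 27] + [-9, -30] = [1, -3]

z = [1, -3]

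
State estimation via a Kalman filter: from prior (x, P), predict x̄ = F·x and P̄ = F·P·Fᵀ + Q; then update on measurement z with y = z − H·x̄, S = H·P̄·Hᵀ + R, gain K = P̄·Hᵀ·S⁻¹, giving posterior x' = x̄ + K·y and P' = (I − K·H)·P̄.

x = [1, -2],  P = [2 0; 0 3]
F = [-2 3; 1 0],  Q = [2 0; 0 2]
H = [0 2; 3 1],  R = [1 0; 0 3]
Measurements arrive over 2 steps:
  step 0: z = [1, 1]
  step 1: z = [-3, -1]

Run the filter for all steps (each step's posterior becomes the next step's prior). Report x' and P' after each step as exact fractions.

step 0: x̄ = F·x = [-8, 1]
step 0: P̄ = F·P·Fᵀ + Q = [37 -4; -4 4]
step 0: y = z − H·x̄ = [-1, 24]
step 0: S = H·P̄·Hᵀ + R = [17 -16; -16 316]
step 0: K = P̄·Hᵀ·S⁻¹ = [-204/1279 1691/5116; 600/1279 -2/1279]
step 0: x' = x̄ + K·y = [118/1279, 631/1279]
step 0: P' = (I − K·H)·P̄ = [1827/5116 -102/1279; -102/1279 300/1279]
step 1: x̄ = F·x = [1657/1279, 118/1279]
step 1: P̄ = F·P·Fᵀ + Q = [8309/1279 -2439/2558; -2439/2558 12059/5116]
step 1: y = z − H·x̄ = [-4073/1279, -6368/1279]
step 1: S = H·P̄·Hᵀ + R = [13338/1279 -2575/2558; -2575/2558 297263/5116]
step 1: K = P̄·Hᵀ·S⁻¹ = [-20496/134557 42570/134557; 1398774/3094811 -2575/3094811]
step 1: x' = x̄ + K·y = [27643/134557, -4156076/3094811]
step 1: P' = (I − K·H)·P̄ = [45986/134557 -10248/134557; -10248/134557 699387/3094811]

step 0: x' = [118/1279, 631/1279], P' = [1827/5116 -102/1279; -102/1279 300/1279]
step 1: x' = [27643/134557, -4156076/3094811], P' = [45986/134557 -10248/134557; -10248/134557 699387/3094811]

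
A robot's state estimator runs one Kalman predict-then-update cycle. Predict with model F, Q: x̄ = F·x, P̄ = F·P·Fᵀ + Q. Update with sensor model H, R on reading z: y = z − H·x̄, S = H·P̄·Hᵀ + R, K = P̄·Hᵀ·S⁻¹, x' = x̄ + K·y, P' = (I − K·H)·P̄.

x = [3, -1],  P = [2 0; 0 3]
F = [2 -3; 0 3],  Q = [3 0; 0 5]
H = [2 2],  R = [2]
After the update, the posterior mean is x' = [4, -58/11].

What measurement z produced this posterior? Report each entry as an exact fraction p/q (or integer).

z = [-3]

x̄ = F·x = [9, -3]
P̄ = F·P·Fᵀ + Q = [38 -27; -27 32]
S = H·P̄·Hᵀ + R = [66]
K = P̄·Hᵀ·S⁻¹ = [1/3; 5/33]
x' − x̄ = [-5, -25/11] = K·y
y = (KᵀK)⁻¹·Kᵀ·(x' − x̄) = [-15]
z = y + H·x̄ = [-15] + [12] = [-3]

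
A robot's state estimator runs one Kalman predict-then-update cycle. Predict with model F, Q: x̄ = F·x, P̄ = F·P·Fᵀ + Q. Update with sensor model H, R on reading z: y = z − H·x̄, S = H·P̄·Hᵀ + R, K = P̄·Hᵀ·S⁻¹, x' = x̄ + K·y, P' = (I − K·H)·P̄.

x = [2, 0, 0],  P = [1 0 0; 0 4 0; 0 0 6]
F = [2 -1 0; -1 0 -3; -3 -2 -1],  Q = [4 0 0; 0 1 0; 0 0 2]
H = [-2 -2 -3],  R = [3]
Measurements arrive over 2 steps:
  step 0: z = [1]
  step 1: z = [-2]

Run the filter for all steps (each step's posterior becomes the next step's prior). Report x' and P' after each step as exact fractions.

step 0: x' = [141/32, 43/64, -239/64], P' = [179/16 -235/32 -81/32; -235/32 17351/832 -7323/832; -81/32 -7323/832 6431/832]
step 1: x' = [1149889/117391, 579615/117391, -1078577/117391], P' = [9484656/117391 -2406897/117391 -4676363/117391; -2406897/117391 5118954/117391 -1855393/117391; -4676363/117391 -1855393/117391 4396277/117391]

step 0: x̄ = F·x = [4, -2, -6]
step 0: P̄ = F·P·Fᵀ + Q = [12 -2 2; -2 56 21; 2 21 33]
step 0: y = z − H·x̄ = [-13]
step 0: S = H·P̄·Hᵀ + R = [832]
step 0: K = P̄·Hᵀ·S⁻¹ = [-1/32; -171/832; -145/832]
step 0: x' = x̄ + K·y = [141/32, 43/64, -239/64]
step 0: P' = (I − K·H)·P̄ = [179/16 -235/32 -81/32; -235/32 17351/832 -7323/832; -81/32 -7323/832 6431/832]
step 1: x̄ = F·x = [521/64, 435/64, -693/64]
step 1: P̄ = F·P·Fᵀ + Q = [82351/832 -34059/832 -18147/832; -34059/832 55383/832 -30001/832; -18147/832 -30001/832 46023/832]
step 1: y = z − H·x̄ = [-295/64]
step 1: S = H·P̄·Hᵀ + R = [117391/832]
step 1: K = P̄·Hᵀ·S⁻¹ = [-42143/117391; 47355/117391; -41773/117391]
step 1: x' = x̄ + K·y = [1149889/117391, 579615/117391, -1078577/117391]
step 1: P' = (I − K·H)·P̄ = [9484656/117391 -2406897/117391 -4676363/117391; -2406897/117391 5118954/117391 -1855393/117391; -4676363/117391 -1855393/117391 4396277/117391]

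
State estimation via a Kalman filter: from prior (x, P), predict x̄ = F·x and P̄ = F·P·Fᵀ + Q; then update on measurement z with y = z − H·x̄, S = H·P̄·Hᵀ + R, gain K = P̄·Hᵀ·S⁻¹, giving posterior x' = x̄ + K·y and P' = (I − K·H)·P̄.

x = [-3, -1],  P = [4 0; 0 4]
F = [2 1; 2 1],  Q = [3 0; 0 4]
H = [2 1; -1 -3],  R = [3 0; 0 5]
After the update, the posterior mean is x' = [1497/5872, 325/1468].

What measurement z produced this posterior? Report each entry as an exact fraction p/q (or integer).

x̄ = F·x = [-7, -7]
P̄ = F·P·Fᵀ + Q = [23 20; 20 24]
S = H·P̄·Hᵀ + R = [199 -258; -258 364]
K = P̄·Hᵀ·S⁻¹ = [1305/2936 511/5872; -55/734 -449/1468]
x' − x̄ = [42601/5872, 10601/1468] = K·y
y = (KᵀK)⁻¹·Kᵀ·(x' − x̄) = [22, -29]
z = y + H·x̄ = [22, -29] + [-21, 28] = [1, -1]

z = [1, -1]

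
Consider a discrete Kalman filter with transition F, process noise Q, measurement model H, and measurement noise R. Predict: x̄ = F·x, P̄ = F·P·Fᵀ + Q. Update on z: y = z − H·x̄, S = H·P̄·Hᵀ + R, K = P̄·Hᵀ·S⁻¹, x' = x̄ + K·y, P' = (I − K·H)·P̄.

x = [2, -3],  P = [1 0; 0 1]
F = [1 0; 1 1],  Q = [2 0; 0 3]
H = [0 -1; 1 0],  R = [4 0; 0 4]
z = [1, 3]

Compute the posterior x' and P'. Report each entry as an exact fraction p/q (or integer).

x' = [75/31, -29/31]
P' = [52/31 8/31; 8/31 68/31]

x̄ = F·x = [2, -1]
P̄ = F·P·Fᵀ + Q = [3 1; 1 5]
y = z − H·x̄ = [0, 1]
S = H·P̄·Hᵀ + R = [9 -1; -1 7]
K = P̄·Hᵀ·S⁻¹ = [-2/31 13/31; -17/31 2/31]
x' = x̄ + K·y = [75/31, -29/31]
P' = (I − K·H)·P̄ = [52/31 8/31; 8/31 68/31]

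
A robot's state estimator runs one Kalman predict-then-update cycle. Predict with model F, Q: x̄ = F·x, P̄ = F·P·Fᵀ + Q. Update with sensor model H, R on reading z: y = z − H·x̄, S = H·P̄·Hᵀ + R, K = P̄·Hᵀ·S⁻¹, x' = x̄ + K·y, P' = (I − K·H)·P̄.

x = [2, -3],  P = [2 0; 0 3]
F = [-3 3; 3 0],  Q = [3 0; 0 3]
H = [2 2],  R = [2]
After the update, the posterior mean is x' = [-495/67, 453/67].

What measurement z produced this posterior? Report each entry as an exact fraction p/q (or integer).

x̄ = F·x = [-15, 6]
P̄ = F·P·Fᵀ + Q = [48 -18; -18 21]
S = H·P̄·Hᵀ + R = [134]
K = P̄·Hᵀ·S⁻¹ = [30/67; 3/67]
x' − x̄ = [510/67, 51/67] = K·y
y = (KᵀK)⁻¹·Kᵀ·(x' − x̄) = [17]
z = y + H·x̄ = [17] + [-18] = [-1]

z = [-1]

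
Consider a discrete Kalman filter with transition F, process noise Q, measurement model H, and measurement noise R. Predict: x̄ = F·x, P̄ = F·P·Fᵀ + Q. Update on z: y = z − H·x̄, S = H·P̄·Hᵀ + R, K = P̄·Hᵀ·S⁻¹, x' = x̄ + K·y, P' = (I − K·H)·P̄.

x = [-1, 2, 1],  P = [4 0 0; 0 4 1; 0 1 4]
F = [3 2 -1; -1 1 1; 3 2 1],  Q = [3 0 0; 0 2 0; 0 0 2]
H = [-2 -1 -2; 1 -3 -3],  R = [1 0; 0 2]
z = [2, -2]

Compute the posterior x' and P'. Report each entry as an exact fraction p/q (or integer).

x' = [-147578/239615, 83804/47923, -302664/239615]
P' = [150402/239615 53619/47923 -244829/239615; 53619/47923 161904/47923 -137279/47923; -244829/239615 -137279/47923 614938/239615]

x̄ = F·x = [0, 4, 2]
P̄ = F·P·Fᵀ + Q = [55 -7 48; -7 16 3; 48 3 62]
y = z − H·x̄ = [10, 16]
S = H·P̄·Hᵀ + R = [853 494; 494 567]
K = P̄·Hᵀ·S⁻¹ = [-79241/239615 40302/239615; 5416/47923 -10128/47923; -53823/239615 -15229/239615]
x' = x̄ + K·y = [-147578/239615, 83804/47923, -302664/239615]
P' = (I − K·H)·P̄ = [150402/239615 53619/47923 -244829/239615; 53619/47923 161904/47923 -137279/47923; -244829/239615 -137279/47923 614938/239615]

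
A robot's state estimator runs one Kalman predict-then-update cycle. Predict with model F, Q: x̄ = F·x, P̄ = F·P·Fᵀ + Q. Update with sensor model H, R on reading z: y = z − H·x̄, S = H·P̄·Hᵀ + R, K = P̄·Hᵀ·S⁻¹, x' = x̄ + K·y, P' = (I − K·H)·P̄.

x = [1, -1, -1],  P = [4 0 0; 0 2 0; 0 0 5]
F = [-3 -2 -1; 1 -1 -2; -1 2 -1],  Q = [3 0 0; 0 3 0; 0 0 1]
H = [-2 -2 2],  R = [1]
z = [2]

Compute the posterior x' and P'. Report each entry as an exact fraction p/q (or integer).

x' = [-252/65, 488/325, -454/325]
P' = [352/13 -914/65 837/65; -914/65 6061/325 1462/325; 837/65 1462/325 5654/325]

x̄ = F·x = [0, 4, -2]
P̄ = F·P·Fᵀ + Q = [52 2 9; 2 29 2; 9 2 18]
y = z − H·x̄ = [14]
S = H·P̄·Hᵀ + R = [325]
K = P̄·Hᵀ·S⁻¹ = [-18/65; -58/325; 14/325]
x' = x̄ + K·y = [-252/65, 488/325, -454/325]
P' = (I − K·H)·P̄ = [352/13 -914/65 837/65; -914/65 6061/325 1462/325; 837/65 1462/325 5654/325]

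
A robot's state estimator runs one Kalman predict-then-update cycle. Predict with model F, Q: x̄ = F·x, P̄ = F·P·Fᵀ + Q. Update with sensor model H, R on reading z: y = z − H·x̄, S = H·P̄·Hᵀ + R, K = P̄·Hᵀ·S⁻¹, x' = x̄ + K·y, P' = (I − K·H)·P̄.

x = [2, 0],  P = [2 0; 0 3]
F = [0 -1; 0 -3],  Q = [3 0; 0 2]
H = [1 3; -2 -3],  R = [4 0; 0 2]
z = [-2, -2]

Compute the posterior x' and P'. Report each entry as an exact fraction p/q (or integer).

x̄ = F·x = [0, 0]
P̄ = F·P·Fᵀ + Q = [6 9; 9 29]
y = z − H·x̄ = [-2, -2]
S = H·P̄·Hᵀ + R = [325 -354; -354 395]
K = P̄·Hᵀ·S⁻¹ = [-771/3059 -993/3059; 750/3059 -141/3059]
x' = x̄ + K·y = [504/437, -174/437]
P' = (I − K·H)·P̄ = [5070/3059 -2718/3059; -2718/3059 1906/3059]

x' = [504/437, -174/437]
P' = [5070/3059 -2718/3059; -2718/3059 1906/3059]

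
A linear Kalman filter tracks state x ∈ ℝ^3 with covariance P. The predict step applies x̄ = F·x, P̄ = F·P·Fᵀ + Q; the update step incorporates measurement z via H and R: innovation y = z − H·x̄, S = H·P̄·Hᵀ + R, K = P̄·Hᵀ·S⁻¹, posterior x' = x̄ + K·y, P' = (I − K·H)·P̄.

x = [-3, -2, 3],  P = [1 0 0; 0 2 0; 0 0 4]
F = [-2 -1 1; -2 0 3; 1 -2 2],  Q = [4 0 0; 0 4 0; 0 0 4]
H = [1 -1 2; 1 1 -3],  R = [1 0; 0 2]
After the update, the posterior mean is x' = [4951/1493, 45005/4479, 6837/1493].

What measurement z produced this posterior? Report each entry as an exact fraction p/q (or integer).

x̄ = F·x = [11, 15, 7]
P̄ = F·P·Fᵀ + Q = [14 16 10; 16 44 22; 10 22 29]
S = H·P̄·Hᵀ + R = [95 -104; -104 161]
K = P̄·Hᵀ·S⁻¹ = [966/1493 624/1493; 1952/4479 1094/4479; 562/1493 -147/1493]
x' − x̄ = [-11472/1493, -22180/4479, -3614/1493] = K·y
y = (KᵀK)⁻¹·Kᵀ·(x' − x̄) = [-8, -6]
z = y + H·x̄ = [-8, -6] + [10, 5] = [2, -1]

z = [2, -1]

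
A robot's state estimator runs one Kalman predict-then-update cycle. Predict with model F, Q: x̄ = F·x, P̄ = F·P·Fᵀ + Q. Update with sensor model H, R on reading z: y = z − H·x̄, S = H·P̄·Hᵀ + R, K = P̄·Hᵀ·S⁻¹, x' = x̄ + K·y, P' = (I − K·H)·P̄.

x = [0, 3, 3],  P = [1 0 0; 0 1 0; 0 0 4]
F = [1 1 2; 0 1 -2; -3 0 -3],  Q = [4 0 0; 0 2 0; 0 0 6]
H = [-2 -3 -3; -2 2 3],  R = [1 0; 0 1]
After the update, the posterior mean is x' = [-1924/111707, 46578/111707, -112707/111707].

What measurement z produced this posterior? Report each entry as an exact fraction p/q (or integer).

z = [2, -2]

x̄ = F·x = [9, -3, -9]
P̄ = F·P·Fᵀ + Q = [22 -15 -27; -15 19 24; -27 24 51]
S = H·P̄·Hᵀ + R = [647 -875; -875 1356]
K = P̄·Hᵀ·S⁻¹ = [-24433/111707 -28535/111707; -11744/111707 3955/111707; -8751/111707 15360/111707]
x' − x̄ = [-1007287/111707, 381699/111707, 892656/111707] = K·y
y = (KᵀK)⁻¹·Kᵀ·(x' − x̄) = [-16, 49]
z = y + H·x̄ = [-16, 49] + [18, -51] = [2, -2]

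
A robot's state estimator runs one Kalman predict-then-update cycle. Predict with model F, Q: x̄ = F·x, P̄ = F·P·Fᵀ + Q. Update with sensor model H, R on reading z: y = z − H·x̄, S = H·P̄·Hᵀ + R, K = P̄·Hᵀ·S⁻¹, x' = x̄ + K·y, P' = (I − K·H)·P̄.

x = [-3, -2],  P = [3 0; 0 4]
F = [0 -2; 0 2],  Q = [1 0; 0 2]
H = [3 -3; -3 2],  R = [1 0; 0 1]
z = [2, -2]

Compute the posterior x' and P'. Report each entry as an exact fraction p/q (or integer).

x̄ = F·x = [4, -4]
P̄ = F·P·Fᵀ + Q = [17 -16; -16 18]
y = z − H·x̄ = [-22, 18]
S = H·P̄·Hᵀ + R = [604 -501; -501 418]
K = P̄·Hᵀ·S⁻¹ = [-201/1471 -533/1471; -552/1471 -366/1471]
x' = x̄ + K·y = [712/1471, -328/1471]
P' = (I − K·H)·P̄ = [667/1471 734/1471; 734/1471 918/1471]

x' = [712/1471, -328/1471]
P' = [667/1471 734/1471; 734/1471 918/1471]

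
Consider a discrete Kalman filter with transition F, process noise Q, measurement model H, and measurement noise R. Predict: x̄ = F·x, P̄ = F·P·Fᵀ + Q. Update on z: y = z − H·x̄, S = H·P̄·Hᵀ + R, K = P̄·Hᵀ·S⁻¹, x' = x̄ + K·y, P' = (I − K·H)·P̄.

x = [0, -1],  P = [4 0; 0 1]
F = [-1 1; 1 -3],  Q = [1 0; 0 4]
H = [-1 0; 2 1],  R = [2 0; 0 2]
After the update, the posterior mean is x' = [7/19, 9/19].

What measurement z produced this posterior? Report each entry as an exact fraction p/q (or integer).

z = [-1, 1]

x̄ = F·x = [-1, 3]
P̄ = F·P·Fᵀ + Q = [6 -7; -7 17]
S = H·P̄·Hᵀ + R = [8 -5; -5 15]
K = P̄·Hᵀ·S⁻¹ = [-13/19 2/19; 24/19 59/95]
x' − x̄ = [26/19, -48/19] = K·y
y = (KᵀK)⁻¹·Kᵀ·(x' − x̄) = [-2, 0]
z = y + H·x̄ = [-2, 0] + [1, 1] = [-1, 1]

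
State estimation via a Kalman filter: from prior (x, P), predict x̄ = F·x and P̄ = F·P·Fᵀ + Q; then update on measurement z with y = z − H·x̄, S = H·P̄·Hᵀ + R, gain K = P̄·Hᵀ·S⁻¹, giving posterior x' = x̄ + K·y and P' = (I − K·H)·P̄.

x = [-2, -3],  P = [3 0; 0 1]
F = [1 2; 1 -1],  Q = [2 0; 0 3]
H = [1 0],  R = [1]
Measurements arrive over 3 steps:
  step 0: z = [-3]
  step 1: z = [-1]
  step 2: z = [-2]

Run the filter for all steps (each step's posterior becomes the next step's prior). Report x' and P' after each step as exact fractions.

step 0: x̄ = F·x = [-8, 1]
step 0: P̄ = F·P·Fᵀ + Q = [9 1; 1 7]
step 0: y = z − H·x̄ = [5]
step 0: S = H·P̄·Hᵀ + R = [10]
step 0: K = P̄·Hᵀ·S⁻¹ = [9/10; 1/10]
step 0: x' = x̄ + K·y = [-7/2, 3/2]
step 0: P' = (I − K·H)·P̄ = [9/10 1/10; 1/10 69/10]
step 1: x̄ = F·x = [-1/2, -5]
step 1: P̄ = F·P·Fᵀ + Q = [309/10 -64/5; -64/5 53/5]
step 1: y = z − H·x̄ = [-1/2]
step 1: S = H·P̄·Hᵀ + R = [319/10]
step 1: K = P̄·Hᵀ·S⁻¹ = [309/319; -128/319]
step 1: x' = x̄ + K·y = [-314/319, -1531/319]
step 1: P' = (I − K·H)·P̄ = [309/319 -128/319; -128/319 1743/319]
step 2: x̄ = F·x = [-3376/319, 1217/319]
step 2: P̄ = F·P·Fᵀ + Q = [7407/319 -3305/319; -3305/319 3265/319]
step 2: y = z − H·x̄ = [2738/319]
step 2: S = H·P̄·Hᵀ + R = [7726/319]
step 2: K = P̄·Hᵀ·S⁻¹ = [7407/7726; -3305/7726]
step 2: x' = x̄ + K·y = [-9095/3863, 554/3863]
step 2: P' = (I − K·H)·P̄ = [7407/7726 -3305/7726; -3305/7726 44835/7726]

step 0: x' = [-7/2, 3/2], P' = [9/10 1/10; 1/10 69/10]
step 1: x' = [-314/319, -1531/319], P' = [309/319 -128/319; -128/319 1743/319]
step 2: x' = [-9095/3863, 554/3863], P' = [7407/7726 -3305/7726; -3305/7726 44835/7726]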